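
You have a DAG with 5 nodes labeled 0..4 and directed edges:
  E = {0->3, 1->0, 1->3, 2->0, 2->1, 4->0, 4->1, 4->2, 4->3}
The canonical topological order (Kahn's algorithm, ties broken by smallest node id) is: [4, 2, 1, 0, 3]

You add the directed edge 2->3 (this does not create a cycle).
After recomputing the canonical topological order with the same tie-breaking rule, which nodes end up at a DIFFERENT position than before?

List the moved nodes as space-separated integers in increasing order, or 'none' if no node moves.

Answer: none

Derivation:
Old toposort: [4, 2, 1, 0, 3]
Added edge 2->3
Recompute Kahn (smallest-id tiebreak):
  initial in-degrees: [3, 2, 1, 4, 0]
  ready (indeg=0): [4]
  pop 4: indeg[0]->2; indeg[1]->1; indeg[2]->0; indeg[3]->3 | ready=[2] | order so far=[4]
  pop 2: indeg[0]->1; indeg[1]->0; indeg[3]->2 | ready=[1] | order so far=[4, 2]
  pop 1: indeg[0]->0; indeg[3]->1 | ready=[0] | order so far=[4, 2, 1]
  pop 0: indeg[3]->0 | ready=[3] | order so far=[4, 2, 1, 0]
  pop 3: no out-edges | ready=[] | order so far=[4, 2, 1, 0, 3]
New canonical toposort: [4, 2, 1, 0, 3]
Compare positions:
  Node 0: index 3 -> 3 (same)
  Node 1: index 2 -> 2 (same)
  Node 2: index 1 -> 1 (same)
  Node 3: index 4 -> 4 (same)
  Node 4: index 0 -> 0 (same)
Nodes that changed position: none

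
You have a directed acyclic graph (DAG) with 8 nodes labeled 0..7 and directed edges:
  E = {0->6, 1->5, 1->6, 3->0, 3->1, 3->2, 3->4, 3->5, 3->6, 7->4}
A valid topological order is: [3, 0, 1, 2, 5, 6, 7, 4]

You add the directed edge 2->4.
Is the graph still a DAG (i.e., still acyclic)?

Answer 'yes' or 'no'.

Answer: yes

Derivation:
Given toposort: [3, 0, 1, 2, 5, 6, 7, 4]
Position of 2: index 3; position of 4: index 7
New edge 2->4: forward
Forward edge: respects the existing order. Still a DAG, same toposort still valid.
Still a DAG? yes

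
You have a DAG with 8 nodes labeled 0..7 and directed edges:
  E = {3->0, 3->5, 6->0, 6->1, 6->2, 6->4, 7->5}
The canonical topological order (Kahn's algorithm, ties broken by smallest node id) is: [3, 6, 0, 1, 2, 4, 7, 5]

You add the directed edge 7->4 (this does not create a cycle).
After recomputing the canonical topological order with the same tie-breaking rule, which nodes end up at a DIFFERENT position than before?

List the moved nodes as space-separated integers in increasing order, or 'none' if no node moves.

Old toposort: [3, 6, 0, 1, 2, 4, 7, 5]
Added edge 7->4
Recompute Kahn (smallest-id tiebreak):
  initial in-degrees: [2, 1, 1, 0, 2, 2, 0, 0]
  ready (indeg=0): [3, 6, 7]
  pop 3: indeg[0]->1; indeg[5]->1 | ready=[6, 7] | order so far=[3]
  pop 6: indeg[0]->0; indeg[1]->0; indeg[2]->0; indeg[4]->1 | ready=[0, 1, 2, 7] | order so far=[3, 6]
  pop 0: no out-edges | ready=[1, 2, 7] | order so far=[3, 6, 0]
  pop 1: no out-edges | ready=[2, 7] | order so far=[3, 6, 0, 1]
  pop 2: no out-edges | ready=[7] | order so far=[3, 6, 0, 1, 2]
  pop 7: indeg[4]->0; indeg[5]->0 | ready=[4, 5] | order so far=[3, 6, 0, 1, 2, 7]
  pop 4: no out-edges | ready=[5] | order so far=[3, 6, 0, 1, 2, 7, 4]
  pop 5: no out-edges | ready=[] | order so far=[3, 6, 0, 1, 2, 7, 4, 5]
New canonical toposort: [3, 6, 0, 1, 2, 7, 4, 5]
Compare positions:
  Node 0: index 2 -> 2 (same)
  Node 1: index 3 -> 3 (same)
  Node 2: index 4 -> 4 (same)
  Node 3: index 0 -> 0 (same)
  Node 4: index 5 -> 6 (moved)
  Node 5: index 7 -> 7 (same)
  Node 6: index 1 -> 1 (same)
  Node 7: index 6 -> 5 (moved)
Nodes that changed position: 4 7

Answer: 4 7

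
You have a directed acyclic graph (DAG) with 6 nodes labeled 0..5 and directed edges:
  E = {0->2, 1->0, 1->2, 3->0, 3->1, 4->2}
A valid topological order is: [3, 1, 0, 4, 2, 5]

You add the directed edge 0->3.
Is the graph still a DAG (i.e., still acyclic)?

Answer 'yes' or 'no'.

Answer: no

Derivation:
Given toposort: [3, 1, 0, 4, 2, 5]
Position of 0: index 2; position of 3: index 0
New edge 0->3: backward (u after v in old order)
Backward edge: old toposort is now invalid. Check if this creates a cycle.
Does 3 already reach 0? Reachable from 3: [0, 1, 2, 3]. YES -> cycle!
Still a DAG? no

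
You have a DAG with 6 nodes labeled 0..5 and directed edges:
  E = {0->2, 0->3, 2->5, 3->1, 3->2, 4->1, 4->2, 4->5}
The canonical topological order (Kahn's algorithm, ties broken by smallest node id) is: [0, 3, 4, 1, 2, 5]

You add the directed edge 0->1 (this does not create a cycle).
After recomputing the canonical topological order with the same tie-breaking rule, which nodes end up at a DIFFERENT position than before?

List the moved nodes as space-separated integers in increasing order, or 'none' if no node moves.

Old toposort: [0, 3, 4, 1, 2, 5]
Added edge 0->1
Recompute Kahn (smallest-id tiebreak):
  initial in-degrees: [0, 3, 3, 1, 0, 2]
  ready (indeg=0): [0, 4]
  pop 0: indeg[1]->2; indeg[2]->2; indeg[3]->0 | ready=[3, 4] | order so far=[0]
  pop 3: indeg[1]->1; indeg[2]->1 | ready=[4] | order so far=[0, 3]
  pop 4: indeg[1]->0; indeg[2]->0; indeg[5]->1 | ready=[1, 2] | order so far=[0, 3, 4]
  pop 1: no out-edges | ready=[2] | order so far=[0, 3, 4, 1]
  pop 2: indeg[5]->0 | ready=[5] | order so far=[0, 3, 4, 1, 2]
  pop 5: no out-edges | ready=[] | order so far=[0, 3, 4, 1, 2, 5]
New canonical toposort: [0, 3, 4, 1, 2, 5]
Compare positions:
  Node 0: index 0 -> 0 (same)
  Node 1: index 3 -> 3 (same)
  Node 2: index 4 -> 4 (same)
  Node 3: index 1 -> 1 (same)
  Node 4: index 2 -> 2 (same)
  Node 5: index 5 -> 5 (same)
Nodes that changed position: none

Answer: none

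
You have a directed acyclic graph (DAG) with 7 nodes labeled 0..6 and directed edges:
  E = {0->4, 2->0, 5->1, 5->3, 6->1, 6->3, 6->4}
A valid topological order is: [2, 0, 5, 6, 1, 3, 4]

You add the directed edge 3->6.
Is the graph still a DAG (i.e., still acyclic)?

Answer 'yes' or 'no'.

Answer: no

Derivation:
Given toposort: [2, 0, 5, 6, 1, 3, 4]
Position of 3: index 5; position of 6: index 3
New edge 3->6: backward (u after v in old order)
Backward edge: old toposort is now invalid. Check if this creates a cycle.
Does 6 already reach 3? Reachable from 6: [1, 3, 4, 6]. YES -> cycle!
Still a DAG? no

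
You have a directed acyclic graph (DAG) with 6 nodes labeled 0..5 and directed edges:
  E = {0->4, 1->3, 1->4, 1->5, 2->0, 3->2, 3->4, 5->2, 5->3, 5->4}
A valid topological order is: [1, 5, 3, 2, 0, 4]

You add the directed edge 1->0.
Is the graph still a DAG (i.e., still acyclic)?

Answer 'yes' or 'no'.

Given toposort: [1, 5, 3, 2, 0, 4]
Position of 1: index 0; position of 0: index 4
New edge 1->0: forward
Forward edge: respects the existing order. Still a DAG, same toposort still valid.
Still a DAG? yes

Answer: yes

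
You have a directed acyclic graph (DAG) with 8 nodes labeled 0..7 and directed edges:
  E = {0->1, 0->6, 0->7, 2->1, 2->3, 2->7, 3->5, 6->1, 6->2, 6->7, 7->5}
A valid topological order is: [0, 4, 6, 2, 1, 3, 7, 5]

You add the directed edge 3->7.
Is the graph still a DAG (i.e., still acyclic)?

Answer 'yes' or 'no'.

Answer: yes

Derivation:
Given toposort: [0, 4, 6, 2, 1, 3, 7, 5]
Position of 3: index 5; position of 7: index 6
New edge 3->7: forward
Forward edge: respects the existing order. Still a DAG, same toposort still valid.
Still a DAG? yes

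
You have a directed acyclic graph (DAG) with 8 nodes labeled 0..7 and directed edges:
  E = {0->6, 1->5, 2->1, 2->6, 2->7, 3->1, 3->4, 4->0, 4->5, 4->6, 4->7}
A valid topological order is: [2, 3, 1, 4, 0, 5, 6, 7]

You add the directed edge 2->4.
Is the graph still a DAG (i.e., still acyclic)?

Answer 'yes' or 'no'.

Answer: yes

Derivation:
Given toposort: [2, 3, 1, 4, 0, 5, 6, 7]
Position of 2: index 0; position of 4: index 3
New edge 2->4: forward
Forward edge: respects the existing order. Still a DAG, same toposort still valid.
Still a DAG? yes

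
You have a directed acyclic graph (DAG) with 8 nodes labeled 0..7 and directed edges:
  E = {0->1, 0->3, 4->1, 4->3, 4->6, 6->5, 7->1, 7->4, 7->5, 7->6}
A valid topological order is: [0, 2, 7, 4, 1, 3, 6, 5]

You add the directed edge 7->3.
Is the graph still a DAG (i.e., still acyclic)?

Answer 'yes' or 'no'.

Answer: yes

Derivation:
Given toposort: [0, 2, 7, 4, 1, 3, 6, 5]
Position of 7: index 2; position of 3: index 5
New edge 7->3: forward
Forward edge: respects the existing order. Still a DAG, same toposort still valid.
Still a DAG? yes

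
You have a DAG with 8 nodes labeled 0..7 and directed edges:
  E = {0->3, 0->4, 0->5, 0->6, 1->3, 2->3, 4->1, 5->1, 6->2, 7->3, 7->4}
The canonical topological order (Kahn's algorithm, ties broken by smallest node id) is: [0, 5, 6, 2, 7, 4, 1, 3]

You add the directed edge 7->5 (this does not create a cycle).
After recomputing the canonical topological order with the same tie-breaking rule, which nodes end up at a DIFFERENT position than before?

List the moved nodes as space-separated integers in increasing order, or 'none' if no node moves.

Old toposort: [0, 5, 6, 2, 7, 4, 1, 3]
Added edge 7->5
Recompute Kahn (smallest-id tiebreak):
  initial in-degrees: [0, 2, 1, 4, 2, 2, 1, 0]
  ready (indeg=0): [0, 7]
  pop 0: indeg[3]->3; indeg[4]->1; indeg[5]->1; indeg[6]->0 | ready=[6, 7] | order so far=[0]
  pop 6: indeg[2]->0 | ready=[2, 7] | order so far=[0, 6]
  pop 2: indeg[3]->2 | ready=[7] | order so far=[0, 6, 2]
  pop 7: indeg[3]->1; indeg[4]->0; indeg[5]->0 | ready=[4, 5] | order so far=[0, 6, 2, 7]
  pop 4: indeg[1]->1 | ready=[5] | order so far=[0, 6, 2, 7, 4]
  pop 5: indeg[1]->0 | ready=[1] | order so far=[0, 6, 2, 7, 4, 5]
  pop 1: indeg[3]->0 | ready=[3] | order so far=[0, 6, 2, 7, 4, 5, 1]
  pop 3: no out-edges | ready=[] | order so far=[0, 6, 2, 7, 4, 5, 1, 3]
New canonical toposort: [0, 6, 2, 7, 4, 5, 1, 3]
Compare positions:
  Node 0: index 0 -> 0 (same)
  Node 1: index 6 -> 6 (same)
  Node 2: index 3 -> 2 (moved)
  Node 3: index 7 -> 7 (same)
  Node 4: index 5 -> 4 (moved)
  Node 5: index 1 -> 5 (moved)
  Node 6: index 2 -> 1 (moved)
  Node 7: index 4 -> 3 (moved)
Nodes that changed position: 2 4 5 6 7

Answer: 2 4 5 6 7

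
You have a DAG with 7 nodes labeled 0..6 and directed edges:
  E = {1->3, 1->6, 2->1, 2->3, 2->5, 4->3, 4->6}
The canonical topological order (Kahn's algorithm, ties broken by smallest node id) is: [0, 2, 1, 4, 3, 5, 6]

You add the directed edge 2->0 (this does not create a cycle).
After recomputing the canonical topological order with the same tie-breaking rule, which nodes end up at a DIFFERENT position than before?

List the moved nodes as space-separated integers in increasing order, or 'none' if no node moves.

Old toposort: [0, 2, 1, 4, 3, 5, 6]
Added edge 2->0
Recompute Kahn (smallest-id tiebreak):
  initial in-degrees: [1, 1, 0, 3, 0, 1, 2]
  ready (indeg=0): [2, 4]
  pop 2: indeg[0]->0; indeg[1]->0; indeg[3]->2; indeg[5]->0 | ready=[0, 1, 4, 5] | order so far=[2]
  pop 0: no out-edges | ready=[1, 4, 5] | order so far=[2, 0]
  pop 1: indeg[3]->1; indeg[6]->1 | ready=[4, 5] | order so far=[2, 0, 1]
  pop 4: indeg[3]->0; indeg[6]->0 | ready=[3, 5, 6] | order so far=[2, 0, 1, 4]
  pop 3: no out-edges | ready=[5, 6] | order so far=[2, 0, 1, 4, 3]
  pop 5: no out-edges | ready=[6] | order so far=[2, 0, 1, 4, 3, 5]
  pop 6: no out-edges | ready=[] | order so far=[2, 0, 1, 4, 3, 5, 6]
New canonical toposort: [2, 0, 1, 4, 3, 5, 6]
Compare positions:
  Node 0: index 0 -> 1 (moved)
  Node 1: index 2 -> 2 (same)
  Node 2: index 1 -> 0 (moved)
  Node 3: index 4 -> 4 (same)
  Node 4: index 3 -> 3 (same)
  Node 5: index 5 -> 5 (same)
  Node 6: index 6 -> 6 (same)
Nodes that changed position: 0 2

Answer: 0 2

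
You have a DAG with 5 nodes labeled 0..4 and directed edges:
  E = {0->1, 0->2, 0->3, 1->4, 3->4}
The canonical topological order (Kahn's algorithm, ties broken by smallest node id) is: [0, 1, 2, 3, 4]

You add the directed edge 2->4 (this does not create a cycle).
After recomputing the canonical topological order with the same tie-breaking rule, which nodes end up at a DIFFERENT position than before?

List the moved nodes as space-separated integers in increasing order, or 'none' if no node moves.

Old toposort: [0, 1, 2, 3, 4]
Added edge 2->4
Recompute Kahn (smallest-id tiebreak):
  initial in-degrees: [0, 1, 1, 1, 3]
  ready (indeg=0): [0]
  pop 0: indeg[1]->0; indeg[2]->0; indeg[3]->0 | ready=[1, 2, 3] | order so far=[0]
  pop 1: indeg[4]->2 | ready=[2, 3] | order so far=[0, 1]
  pop 2: indeg[4]->1 | ready=[3] | order so far=[0, 1, 2]
  pop 3: indeg[4]->0 | ready=[4] | order so far=[0, 1, 2, 3]
  pop 4: no out-edges | ready=[] | order so far=[0, 1, 2, 3, 4]
New canonical toposort: [0, 1, 2, 3, 4]
Compare positions:
  Node 0: index 0 -> 0 (same)
  Node 1: index 1 -> 1 (same)
  Node 2: index 2 -> 2 (same)
  Node 3: index 3 -> 3 (same)
  Node 4: index 4 -> 4 (same)
Nodes that changed position: none

Answer: none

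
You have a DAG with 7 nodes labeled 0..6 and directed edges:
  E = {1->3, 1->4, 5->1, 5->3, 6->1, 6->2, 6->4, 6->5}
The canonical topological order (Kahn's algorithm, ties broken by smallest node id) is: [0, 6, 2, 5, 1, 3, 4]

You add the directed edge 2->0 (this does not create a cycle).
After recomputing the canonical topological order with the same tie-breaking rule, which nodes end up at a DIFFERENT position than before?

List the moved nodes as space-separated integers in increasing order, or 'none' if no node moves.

Answer: 0 2 6

Derivation:
Old toposort: [0, 6, 2, 5, 1, 3, 4]
Added edge 2->0
Recompute Kahn (smallest-id tiebreak):
  initial in-degrees: [1, 2, 1, 2, 2, 1, 0]
  ready (indeg=0): [6]
  pop 6: indeg[1]->1; indeg[2]->0; indeg[4]->1; indeg[5]->0 | ready=[2, 5] | order so far=[6]
  pop 2: indeg[0]->0 | ready=[0, 5] | order so far=[6, 2]
  pop 0: no out-edges | ready=[5] | order so far=[6, 2, 0]
  pop 5: indeg[1]->0; indeg[3]->1 | ready=[1] | order so far=[6, 2, 0, 5]
  pop 1: indeg[3]->0; indeg[4]->0 | ready=[3, 4] | order so far=[6, 2, 0, 5, 1]
  pop 3: no out-edges | ready=[4] | order so far=[6, 2, 0, 5, 1, 3]
  pop 4: no out-edges | ready=[] | order so far=[6, 2, 0, 5, 1, 3, 4]
New canonical toposort: [6, 2, 0, 5, 1, 3, 4]
Compare positions:
  Node 0: index 0 -> 2 (moved)
  Node 1: index 4 -> 4 (same)
  Node 2: index 2 -> 1 (moved)
  Node 3: index 5 -> 5 (same)
  Node 4: index 6 -> 6 (same)
  Node 5: index 3 -> 3 (same)
  Node 6: index 1 -> 0 (moved)
Nodes that changed position: 0 2 6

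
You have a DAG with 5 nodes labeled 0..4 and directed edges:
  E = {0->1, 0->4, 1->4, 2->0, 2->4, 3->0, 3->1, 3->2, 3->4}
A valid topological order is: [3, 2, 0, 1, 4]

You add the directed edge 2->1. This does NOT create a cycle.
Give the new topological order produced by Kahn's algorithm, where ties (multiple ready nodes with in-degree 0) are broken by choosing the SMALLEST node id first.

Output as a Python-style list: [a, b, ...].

Answer: [3, 2, 0, 1, 4]

Derivation:
Old toposort: [3, 2, 0, 1, 4]
Added edge: 2->1
Position of 2 (1) < position of 1 (3). Old order still valid.
Run Kahn's algorithm (break ties by smallest node id):
  initial in-degrees: [2, 3, 1, 0, 4]
  ready (indeg=0): [3]
  pop 3: indeg[0]->1; indeg[1]->2; indeg[2]->0; indeg[4]->3 | ready=[2] | order so far=[3]
  pop 2: indeg[0]->0; indeg[1]->1; indeg[4]->2 | ready=[0] | order so far=[3, 2]
  pop 0: indeg[1]->0; indeg[4]->1 | ready=[1] | order so far=[3, 2, 0]
  pop 1: indeg[4]->0 | ready=[4] | order so far=[3, 2, 0, 1]
  pop 4: no out-edges | ready=[] | order so far=[3, 2, 0, 1, 4]
  Result: [3, 2, 0, 1, 4]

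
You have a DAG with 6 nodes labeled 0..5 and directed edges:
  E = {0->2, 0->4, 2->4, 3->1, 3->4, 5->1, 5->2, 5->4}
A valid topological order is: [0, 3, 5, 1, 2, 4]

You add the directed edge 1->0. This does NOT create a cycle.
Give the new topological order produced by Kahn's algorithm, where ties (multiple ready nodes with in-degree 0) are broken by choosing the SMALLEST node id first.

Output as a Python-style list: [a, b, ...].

Answer: [3, 5, 1, 0, 2, 4]

Derivation:
Old toposort: [0, 3, 5, 1, 2, 4]
Added edge: 1->0
Position of 1 (3) > position of 0 (0). Must reorder: 1 must now come before 0.
Run Kahn's algorithm (break ties by smallest node id):
  initial in-degrees: [1, 2, 2, 0, 4, 0]
  ready (indeg=0): [3, 5]
  pop 3: indeg[1]->1; indeg[4]->3 | ready=[5] | order so far=[3]
  pop 5: indeg[1]->0; indeg[2]->1; indeg[4]->2 | ready=[1] | order so far=[3, 5]
  pop 1: indeg[0]->0 | ready=[0] | order so far=[3, 5, 1]
  pop 0: indeg[2]->0; indeg[4]->1 | ready=[2] | order so far=[3, 5, 1, 0]
  pop 2: indeg[4]->0 | ready=[4] | order so far=[3, 5, 1, 0, 2]
  pop 4: no out-edges | ready=[] | order so far=[3, 5, 1, 0, 2, 4]
  Result: [3, 5, 1, 0, 2, 4]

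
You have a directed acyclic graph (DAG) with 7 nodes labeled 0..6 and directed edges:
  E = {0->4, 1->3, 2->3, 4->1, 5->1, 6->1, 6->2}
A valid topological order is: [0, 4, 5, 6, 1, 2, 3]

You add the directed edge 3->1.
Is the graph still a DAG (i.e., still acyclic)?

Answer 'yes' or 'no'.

Given toposort: [0, 4, 5, 6, 1, 2, 3]
Position of 3: index 6; position of 1: index 4
New edge 3->1: backward (u after v in old order)
Backward edge: old toposort is now invalid. Check if this creates a cycle.
Does 1 already reach 3? Reachable from 1: [1, 3]. YES -> cycle!
Still a DAG? no

Answer: no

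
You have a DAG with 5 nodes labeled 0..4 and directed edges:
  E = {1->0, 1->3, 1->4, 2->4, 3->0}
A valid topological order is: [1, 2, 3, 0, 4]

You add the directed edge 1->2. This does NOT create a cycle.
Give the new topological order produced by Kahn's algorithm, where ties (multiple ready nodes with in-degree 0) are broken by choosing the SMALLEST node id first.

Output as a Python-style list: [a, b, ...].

Old toposort: [1, 2, 3, 0, 4]
Added edge: 1->2
Position of 1 (0) < position of 2 (1). Old order still valid.
Run Kahn's algorithm (break ties by smallest node id):
  initial in-degrees: [2, 0, 1, 1, 2]
  ready (indeg=0): [1]
  pop 1: indeg[0]->1; indeg[2]->0; indeg[3]->0; indeg[4]->1 | ready=[2, 3] | order so far=[1]
  pop 2: indeg[4]->0 | ready=[3, 4] | order so far=[1, 2]
  pop 3: indeg[0]->0 | ready=[0, 4] | order so far=[1, 2, 3]
  pop 0: no out-edges | ready=[4] | order so far=[1, 2, 3, 0]
  pop 4: no out-edges | ready=[] | order so far=[1, 2, 3, 0, 4]
  Result: [1, 2, 3, 0, 4]

Answer: [1, 2, 3, 0, 4]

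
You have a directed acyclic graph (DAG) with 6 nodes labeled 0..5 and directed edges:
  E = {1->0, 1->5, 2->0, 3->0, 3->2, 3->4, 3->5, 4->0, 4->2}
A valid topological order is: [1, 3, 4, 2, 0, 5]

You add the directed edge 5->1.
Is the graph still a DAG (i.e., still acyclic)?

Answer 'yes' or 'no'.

Given toposort: [1, 3, 4, 2, 0, 5]
Position of 5: index 5; position of 1: index 0
New edge 5->1: backward (u after v in old order)
Backward edge: old toposort is now invalid. Check if this creates a cycle.
Does 1 already reach 5? Reachable from 1: [0, 1, 5]. YES -> cycle!
Still a DAG? no

Answer: no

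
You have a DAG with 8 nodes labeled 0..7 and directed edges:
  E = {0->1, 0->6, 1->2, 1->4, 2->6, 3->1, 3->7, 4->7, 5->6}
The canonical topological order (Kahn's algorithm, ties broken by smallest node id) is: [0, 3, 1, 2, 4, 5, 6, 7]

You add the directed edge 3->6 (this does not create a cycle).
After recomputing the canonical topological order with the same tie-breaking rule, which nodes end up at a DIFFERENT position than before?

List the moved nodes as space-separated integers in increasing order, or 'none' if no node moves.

Old toposort: [0, 3, 1, 2, 4, 5, 6, 7]
Added edge 3->6
Recompute Kahn (smallest-id tiebreak):
  initial in-degrees: [0, 2, 1, 0, 1, 0, 4, 2]
  ready (indeg=0): [0, 3, 5]
  pop 0: indeg[1]->1; indeg[6]->3 | ready=[3, 5] | order so far=[0]
  pop 3: indeg[1]->0; indeg[6]->2; indeg[7]->1 | ready=[1, 5] | order so far=[0, 3]
  pop 1: indeg[2]->0; indeg[4]->0 | ready=[2, 4, 5] | order so far=[0, 3, 1]
  pop 2: indeg[6]->1 | ready=[4, 5] | order so far=[0, 3, 1, 2]
  pop 4: indeg[7]->0 | ready=[5, 7] | order so far=[0, 3, 1, 2, 4]
  pop 5: indeg[6]->0 | ready=[6, 7] | order so far=[0, 3, 1, 2, 4, 5]
  pop 6: no out-edges | ready=[7] | order so far=[0, 3, 1, 2, 4, 5, 6]
  pop 7: no out-edges | ready=[] | order so far=[0, 3, 1, 2, 4, 5, 6, 7]
New canonical toposort: [0, 3, 1, 2, 4, 5, 6, 7]
Compare positions:
  Node 0: index 0 -> 0 (same)
  Node 1: index 2 -> 2 (same)
  Node 2: index 3 -> 3 (same)
  Node 3: index 1 -> 1 (same)
  Node 4: index 4 -> 4 (same)
  Node 5: index 5 -> 5 (same)
  Node 6: index 6 -> 6 (same)
  Node 7: index 7 -> 7 (same)
Nodes that changed position: none

Answer: none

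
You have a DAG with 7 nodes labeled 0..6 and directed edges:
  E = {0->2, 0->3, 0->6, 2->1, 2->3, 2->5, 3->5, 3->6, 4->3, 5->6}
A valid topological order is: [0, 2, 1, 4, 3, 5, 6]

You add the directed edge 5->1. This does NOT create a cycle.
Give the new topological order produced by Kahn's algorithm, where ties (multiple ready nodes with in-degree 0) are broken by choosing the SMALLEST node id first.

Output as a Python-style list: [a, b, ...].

Old toposort: [0, 2, 1, 4, 3, 5, 6]
Added edge: 5->1
Position of 5 (5) > position of 1 (2). Must reorder: 5 must now come before 1.
Run Kahn's algorithm (break ties by smallest node id):
  initial in-degrees: [0, 2, 1, 3, 0, 2, 3]
  ready (indeg=0): [0, 4]
  pop 0: indeg[2]->0; indeg[3]->2; indeg[6]->2 | ready=[2, 4] | order so far=[0]
  pop 2: indeg[1]->1; indeg[3]->1; indeg[5]->1 | ready=[4] | order so far=[0, 2]
  pop 4: indeg[3]->0 | ready=[3] | order so far=[0, 2, 4]
  pop 3: indeg[5]->0; indeg[6]->1 | ready=[5] | order so far=[0, 2, 4, 3]
  pop 5: indeg[1]->0; indeg[6]->0 | ready=[1, 6] | order so far=[0, 2, 4, 3, 5]
  pop 1: no out-edges | ready=[6] | order so far=[0, 2, 4, 3, 5, 1]
  pop 6: no out-edges | ready=[] | order so far=[0, 2, 4, 3, 5, 1, 6]
  Result: [0, 2, 4, 3, 5, 1, 6]

Answer: [0, 2, 4, 3, 5, 1, 6]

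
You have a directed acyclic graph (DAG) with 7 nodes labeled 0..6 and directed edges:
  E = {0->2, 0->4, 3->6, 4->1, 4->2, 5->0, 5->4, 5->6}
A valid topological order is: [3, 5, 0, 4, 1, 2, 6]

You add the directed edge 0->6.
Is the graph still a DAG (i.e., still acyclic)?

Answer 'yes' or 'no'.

Given toposort: [3, 5, 0, 4, 1, 2, 6]
Position of 0: index 2; position of 6: index 6
New edge 0->6: forward
Forward edge: respects the existing order. Still a DAG, same toposort still valid.
Still a DAG? yes

Answer: yes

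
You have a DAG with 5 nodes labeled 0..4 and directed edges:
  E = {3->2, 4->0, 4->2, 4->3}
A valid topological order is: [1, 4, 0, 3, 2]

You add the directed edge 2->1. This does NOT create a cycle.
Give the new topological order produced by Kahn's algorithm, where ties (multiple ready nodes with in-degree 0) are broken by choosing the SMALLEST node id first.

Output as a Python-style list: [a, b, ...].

Answer: [4, 0, 3, 2, 1]

Derivation:
Old toposort: [1, 4, 0, 3, 2]
Added edge: 2->1
Position of 2 (4) > position of 1 (0). Must reorder: 2 must now come before 1.
Run Kahn's algorithm (break ties by smallest node id):
  initial in-degrees: [1, 1, 2, 1, 0]
  ready (indeg=0): [4]
  pop 4: indeg[0]->0; indeg[2]->1; indeg[3]->0 | ready=[0, 3] | order so far=[4]
  pop 0: no out-edges | ready=[3] | order so far=[4, 0]
  pop 3: indeg[2]->0 | ready=[2] | order so far=[4, 0, 3]
  pop 2: indeg[1]->0 | ready=[1] | order so far=[4, 0, 3, 2]
  pop 1: no out-edges | ready=[] | order so far=[4, 0, 3, 2, 1]
  Result: [4, 0, 3, 2, 1]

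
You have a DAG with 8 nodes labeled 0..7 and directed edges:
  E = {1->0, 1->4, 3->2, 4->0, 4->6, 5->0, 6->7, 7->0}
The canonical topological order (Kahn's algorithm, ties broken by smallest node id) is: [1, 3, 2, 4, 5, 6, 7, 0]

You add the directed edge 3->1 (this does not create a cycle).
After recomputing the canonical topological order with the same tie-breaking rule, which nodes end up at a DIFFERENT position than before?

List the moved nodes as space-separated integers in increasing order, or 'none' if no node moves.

Old toposort: [1, 3, 2, 4, 5, 6, 7, 0]
Added edge 3->1
Recompute Kahn (smallest-id tiebreak):
  initial in-degrees: [4, 1, 1, 0, 1, 0, 1, 1]
  ready (indeg=0): [3, 5]
  pop 3: indeg[1]->0; indeg[2]->0 | ready=[1, 2, 5] | order so far=[3]
  pop 1: indeg[0]->3; indeg[4]->0 | ready=[2, 4, 5] | order so far=[3, 1]
  pop 2: no out-edges | ready=[4, 5] | order so far=[3, 1, 2]
  pop 4: indeg[0]->2; indeg[6]->0 | ready=[5, 6] | order so far=[3, 1, 2, 4]
  pop 5: indeg[0]->1 | ready=[6] | order so far=[3, 1, 2, 4, 5]
  pop 6: indeg[7]->0 | ready=[7] | order so far=[3, 1, 2, 4, 5, 6]
  pop 7: indeg[0]->0 | ready=[0] | order so far=[3, 1, 2, 4, 5, 6, 7]
  pop 0: no out-edges | ready=[] | order so far=[3, 1, 2, 4, 5, 6, 7, 0]
New canonical toposort: [3, 1, 2, 4, 5, 6, 7, 0]
Compare positions:
  Node 0: index 7 -> 7 (same)
  Node 1: index 0 -> 1 (moved)
  Node 2: index 2 -> 2 (same)
  Node 3: index 1 -> 0 (moved)
  Node 4: index 3 -> 3 (same)
  Node 5: index 4 -> 4 (same)
  Node 6: index 5 -> 5 (same)
  Node 7: index 6 -> 6 (same)
Nodes that changed position: 1 3

Answer: 1 3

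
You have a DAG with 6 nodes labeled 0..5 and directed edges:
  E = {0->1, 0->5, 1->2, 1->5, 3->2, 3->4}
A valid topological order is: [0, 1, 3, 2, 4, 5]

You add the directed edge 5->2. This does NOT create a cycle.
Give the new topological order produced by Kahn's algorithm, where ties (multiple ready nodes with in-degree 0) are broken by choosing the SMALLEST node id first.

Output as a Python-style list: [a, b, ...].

Old toposort: [0, 1, 3, 2, 4, 5]
Added edge: 5->2
Position of 5 (5) > position of 2 (3). Must reorder: 5 must now come before 2.
Run Kahn's algorithm (break ties by smallest node id):
  initial in-degrees: [0, 1, 3, 0, 1, 2]
  ready (indeg=0): [0, 3]
  pop 0: indeg[1]->0; indeg[5]->1 | ready=[1, 3] | order so far=[0]
  pop 1: indeg[2]->2; indeg[5]->0 | ready=[3, 5] | order so far=[0, 1]
  pop 3: indeg[2]->1; indeg[4]->0 | ready=[4, 5] | order so far=[0, 1, 3]
  pop 4: no out-edges | ready=[5] | order so far=[0, 1, 3, 4]
  pop 5: indeg[2]->0 | ready=[2] | order so far=[0, 1, 3, 4, 5]
  pop 2: no out-edges | ready=[] | order so far=[0, 1, 3, 4, 5, 2]
  Result: [0, 1, 3, 4, 5, 2]

Answer: [0, 1, 3, 4, 5, 2]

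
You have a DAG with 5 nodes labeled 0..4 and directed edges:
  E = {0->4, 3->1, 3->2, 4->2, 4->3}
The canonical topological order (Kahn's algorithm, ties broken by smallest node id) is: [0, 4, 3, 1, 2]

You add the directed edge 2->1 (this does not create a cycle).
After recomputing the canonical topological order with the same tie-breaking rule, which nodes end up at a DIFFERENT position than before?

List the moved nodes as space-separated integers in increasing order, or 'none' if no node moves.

Old toposort: [0, 4, 3, 1, 2]
Added edge 2->1
Recompute Kahn (smallest-id tiebreak):
  initial in-degrees: [0, 2, 2, 1, 1]
  ready (indeg=0): [0]
  pop 0: indeg[4]->0 | ready=[4] | order so far=[0]
  pop 4: indeg[2]->1; indeg[3]->0 | ready=[3] | order so far=[0, 4]
  pop 3: indeg[1]->1; indeg[2]->0 | ready=[2] | order so far=[0, 4, 3]
  pop 2: indeg[1]->0 | ready=[1] | order so far=[0, 4, 3, 2]
  pop 1: no out-edges | ready=[] | order so far=[0, 4, 3, 2, 1]
New canonical toposort: [0, 4, 3, 2, 1]
Compare positions:
  Node 0: index 0 -> 0 (same)
  Node 1: index 3 -> 4 (moved)
  Node 2: index 4 -> 3 (moved)
  Node 3: index 2 -> 2 (same)
  Node 4: index 1 -> 1 (same)
Nodes that changed position: 1 2

Answer: 1 2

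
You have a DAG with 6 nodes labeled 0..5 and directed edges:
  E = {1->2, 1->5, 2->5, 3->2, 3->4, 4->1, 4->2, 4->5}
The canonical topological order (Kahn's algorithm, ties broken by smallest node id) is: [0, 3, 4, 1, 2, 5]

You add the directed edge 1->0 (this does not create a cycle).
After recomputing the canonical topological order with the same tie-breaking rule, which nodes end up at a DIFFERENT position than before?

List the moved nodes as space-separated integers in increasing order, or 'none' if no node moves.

Answer: 0 1 3 4

Derivation:
Old toposort: [0, 3, 4, 1, 2, 5]
Added edge 1->0
Recompute Kahn (smallest-id tiebreak):
  initial in-degrees: [1, 1, 3, 0, 1, 3]
  ready (indeg=0): [3]
  pop 3: indeg[2]->2; indeg[4]->0 | ready=[4] | order so far=[3]
  pop 4: indeg[1]->0; indeg[2]->1; indeg[5]->2 | ready=[1] | order so far=[3, 4]
  pop 1: indeg[0]->0; indeg[2]->0; indeg[5]->1 | ready=[0, 2] | order so far=[3, 4, 1]
  pop 0: no out-edges | ready=[2] | order so far=[3, 4, 1, 0]
  pop 2: indeg[5]->0 | ready=[5] | order so far=[3, 4, 1, 0, 2]
  pop 5: no out-edges | ready=[] | order so far=[3, 4, 1, 0, 2, 5]
New canonical toposort: [3, 4, 1, 0, 2, 5]
Compare positions:
  Node 0: index 0 -> 3 (moved)
  Node 1: index 3 -> 2 (moved)
  Node 2: index 4 -> 4 (same)
  Node 3: index 1 -> 0 (moved)
  Node 4: index 2 -> 1 (moved)
  Node 5: index 5 -> 5 (same)
Nodes that changed position: 0 1 3 4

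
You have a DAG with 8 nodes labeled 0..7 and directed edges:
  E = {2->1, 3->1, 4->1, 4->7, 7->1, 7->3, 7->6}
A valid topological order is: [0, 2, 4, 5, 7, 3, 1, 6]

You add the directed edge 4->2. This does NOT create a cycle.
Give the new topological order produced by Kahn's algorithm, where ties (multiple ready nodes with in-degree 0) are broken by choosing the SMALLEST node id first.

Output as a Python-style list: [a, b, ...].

Answer: [0, 4, 2, 5, 7, 3, 1, 6]

Derivation:
Old toposort: [0, 2, 4, 5, 7, 3, 1, 6]
Added edge: 4->2
Position of 4 (2) > position of 2 (1). Must reorder: 4 must now come before 2.
Run Kahn's algorithm (break ties by smallest node id):
  initial in-degrees: [0, 4, 1, 1, 0, 0, 1, 1]
  ready (indeg=0): [0, 4, 5]
  pop 0: no out-edges | ready=[4, 5] | order so far=[0]
  pop 4: indeg[1]->3; indeg[2]->0; indeg[7]->0 | ready=[2, 5, 7] | order so far=[0, 4]
  pop 2: indeg[1]->2 | ready=[5, 7] | order so far=[0, 4, 2]
  pop 5: no out-edges | ready=[7] | order so far=[0, 4, 2, 5]
  pop 7: indeg[1]->1; indeg[3]->0; indeg[6]->0 | ready=[3, 6] | order so far=[0, 4, 2, 5, 7]
  pop 3: indeg[1]->0 | ready=[1, 6] | order so far=[0, 4, 2, 5, 7, 3]
  pop 1: no out-edges | ready=[6] | order so far=[0, 4, 2, 5, 7, 3, 1]
  pop 6: no out-edges | ready=[] | order so far=[0, 4, 2, 5, 7, 3, 1, 6]
  Result: [0, 4, 2, 5, 7, 3, 1, 6]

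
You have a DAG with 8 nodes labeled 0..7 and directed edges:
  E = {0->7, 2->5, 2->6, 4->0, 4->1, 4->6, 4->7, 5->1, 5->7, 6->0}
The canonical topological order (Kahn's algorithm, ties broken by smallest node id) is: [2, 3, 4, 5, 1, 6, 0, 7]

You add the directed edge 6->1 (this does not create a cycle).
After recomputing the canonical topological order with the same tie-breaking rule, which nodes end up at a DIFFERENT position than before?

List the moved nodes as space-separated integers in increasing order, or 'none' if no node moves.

Answer: 0 1 6

Derivation:
Old toposort: [2, 3, 4, 5, 1, 6, 0, 7]
Added edge 6->1
Recompute Kahn (smallest-id tiebreak):
  initial in-degrees: [2, 3, 0, 0, 0, 1, 2, 3]
  ready (indeg=0): [2, 3, 4]
  pop 2: indeg[5]->0; indeg[6]->1 | ready=[3, 4, 5] | order so far=[2]
  pop 3: no out-edges | ready=[4, 5] | order so far=[2, 3]
  pop 4: indeg[0]->1; indeg[1]->2; indeg[6]->0; indeg[7]->2 | ready=[5, 6] | order so far=[2, 3, 4]
  pop 5: indeg[1]->1; indeg[7]->1 | ready=[6] | order so far=[2, 3, 4, 5]
  pop 6: indeg[0]->0; indeg[1]->0 | ready=[0, 1] | order so far=[2, 3, 4, 5, 6]
  pop 0: indeg[7]->0 | ready=[1, 7] | order so far=[2, 3, 4, 5, 6, 0]
  pop 1: no out-edges | ready=[7] | order so far=[2, 3, 4, 5, 6, 0, 1]
  pop 7: no out-edges | ready=[] | order so far=[2, 3, 4, 5, 6, 0, 1, 7]
New canonical toposort: [2, 3, 4, 5, 6, 0, 1, 7]
Compare positions:
  Node 0: index 6 -> 5 (moved)
  Node 1: index 4 -> 6 (moved)
  Node 2: index 0 -> 0 (same)
  Node 3: index 1 -> 1 (same)
  Node 4: index 2 -> 2 (same)
  Node 5: index 3 -> 3 (same)
  Node 6: index 5 -> 4 (moved)
  Node 7: index 7 -> 7 (same)
Nodes that changed position: 0 1 6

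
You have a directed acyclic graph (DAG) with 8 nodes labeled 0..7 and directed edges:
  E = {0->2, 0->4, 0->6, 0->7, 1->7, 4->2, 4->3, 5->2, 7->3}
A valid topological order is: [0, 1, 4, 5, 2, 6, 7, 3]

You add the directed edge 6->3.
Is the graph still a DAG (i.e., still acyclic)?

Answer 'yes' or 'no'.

Answer: yes

Derivation:
Given toposort: [0, 1, 4, 5, 2, 6, 7, 3]
Position of 6: index 5; position of 3: index 7
New edge 6->3: forward
Forward edge: respects the existing order. Still a DAG, same toposort still valid.
Still a DAG? yes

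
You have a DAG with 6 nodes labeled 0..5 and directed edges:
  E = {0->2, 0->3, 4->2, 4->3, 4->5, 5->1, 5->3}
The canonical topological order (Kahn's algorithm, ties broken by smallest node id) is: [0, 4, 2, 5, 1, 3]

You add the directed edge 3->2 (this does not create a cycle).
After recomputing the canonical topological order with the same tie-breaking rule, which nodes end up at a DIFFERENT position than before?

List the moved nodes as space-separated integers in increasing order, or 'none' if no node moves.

Old toposort: [0, 4, 2, 5, 1, 3]
Added edge 3->2
Recompute Kahn (smallest-id tiebreak):
  initial in-degrees: [0, 1, 3, 3, 0, 1]
  ready (indeg=0): [0, 4]
  pop 0: indeg[2]->2; indeg[3]->2 | ready=[4] | order so far=[0]
  pop 4: indeg[2]->1; indeg[3]->1; indeg[5]->0 | ready=[5] | order so far=[0, 4]
  pop 5: indeg[1]->0; indeg[3]->0 | ready=[1, 3] | order so far=[0, 4, 5]
  pop 1: no out-edges | ready=[3] | order so far=[0, 4, 5, 1]
  pop 3: indeg[2]->0 | ready=[2] | order so far=[0, 4, 5, 1, 3]
  pop 2: no out-edges | ready=[] | order so far=[0, 4, 5, 1, 3, 2]
New canonical toposort: [0, 4, 5, 1, 3, 2]
Compare positions:
  Node 0: index 0 -> 0 (same)
  Node 1: index 4 -> 3 (moved)
  Node 2: index 2 -> 5 (moved)
  Node 3: index 5 -> 4 (moved)
  Node 4: index 1 -> 1 (same)
  Node 5: index 3 -> 2 (moved)
Nodes that changed position: 1 2 3 5

Answer: 1 2 3 5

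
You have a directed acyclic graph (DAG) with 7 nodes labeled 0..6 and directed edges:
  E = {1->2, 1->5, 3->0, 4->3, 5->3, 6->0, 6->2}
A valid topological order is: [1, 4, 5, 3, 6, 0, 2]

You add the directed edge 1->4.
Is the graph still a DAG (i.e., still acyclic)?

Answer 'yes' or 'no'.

Answer: yes

Derivation:
Given toposort: [1, 4, 5, 3, 6, 0, 2]
Position of 1: index 0; position of 4: index 1
New edge 1->4: forward
Forward edge: respects the existing order. Still a DAG, same toposort still valid.
Still a DAG? yes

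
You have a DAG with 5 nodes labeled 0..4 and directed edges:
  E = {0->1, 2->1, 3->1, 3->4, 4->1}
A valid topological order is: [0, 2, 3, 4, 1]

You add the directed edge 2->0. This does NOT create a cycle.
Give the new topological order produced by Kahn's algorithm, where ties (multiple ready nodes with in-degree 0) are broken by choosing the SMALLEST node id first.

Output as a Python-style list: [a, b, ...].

Old toposort: [0, 2, 3, 4, 1]
Added edge: 2->0
Position of 2 (1) > position of 0 (0). Must reorder: 2 must now come before 0.
Run Kahn's algorithm (break ties by smallest node id):
  initial in-degrees: [1, 4, 0, 0, 1]
  ready (indeg=0): [2, 3]
  pop 2: indeg[0]->0; indeg[1]->3 | ready=[0, 3] | order so far=[2]
  pop 0: indeg[1]->2 | ready=[3] | order so far=[2, 0]
  pop 3: indeg[1]->1; indeg[4]->0 | ready=[4] | order so far=[2, 0, 3]
  pop 4: indeg[1]->0 | ready=[1] | order so far=[2, 0, 3, 4]
  pop 1: no out-edges | ready=[] | order so far=[2, 0, 3, 4, 1]
  Result: [2, 0, 3, 4, 1]

Answer: [2, 0, 3, 4, 1]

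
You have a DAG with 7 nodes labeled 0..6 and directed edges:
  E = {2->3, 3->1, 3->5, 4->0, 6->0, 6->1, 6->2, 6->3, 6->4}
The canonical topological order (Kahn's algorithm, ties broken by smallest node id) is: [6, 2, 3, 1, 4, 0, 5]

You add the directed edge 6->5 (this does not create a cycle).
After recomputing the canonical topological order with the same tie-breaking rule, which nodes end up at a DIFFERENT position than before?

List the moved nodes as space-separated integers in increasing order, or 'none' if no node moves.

Old toposort: [6, 2, 3, 1, 4, 0, 5]
Added edge 6->5
Recompute Kahn (smallest-id tiebreak):
  initial in-degrees: [2, 2, 1, 2, 1, 2, 0]
  ready (indeg=0): [6]
  pop 6: indeg[0]->1; indeg[1]->1; indeg[2]->0; indeg[3]->1; indeg[4]->0; indeg[5]->1 | ready=[2, 4] | order so far=[6]
  pop 2: indeg[3]->0 | ready=[3, 4] | order so far=[6, 2]
  pop 3: indeg[1]->0; indeg[5]->0 | ready=[1, 4, 5] | order so far=[6, 2, 3]
  pop 1: no out-edges | ready=[4, 5] | order so far=[6, 2, 3, 1]
  pop 4: indeg[0]->0 | ready=[0, 5] | order so far=[6, 2, 3, 1, 4]
  pop 0: no out-edges | ready=[5] | order so far=[6, 2, 3, 1, 4, 0]
  pop 5: no out-edges | ready=[] | order so far=[6, 2, 3, 1, 4, 0, 5]
New canonical toposort: [6, 2, 3, 1, 4, 0, 5]
Compare positions:
  Node 0: index 5 -> 5 (same)
  Node 1: index 3 -> 3 (same)
  Node 2: index 1 -> 1 (same)
  Node 3: index 2 -> 2 (same)
  Node 4: index 4 -> 4 (same)
  Node 5: index 6 -> 6 (same)
  Node 6: index 0 -> 0 (same)
Nodes that changed position: none

Answer: none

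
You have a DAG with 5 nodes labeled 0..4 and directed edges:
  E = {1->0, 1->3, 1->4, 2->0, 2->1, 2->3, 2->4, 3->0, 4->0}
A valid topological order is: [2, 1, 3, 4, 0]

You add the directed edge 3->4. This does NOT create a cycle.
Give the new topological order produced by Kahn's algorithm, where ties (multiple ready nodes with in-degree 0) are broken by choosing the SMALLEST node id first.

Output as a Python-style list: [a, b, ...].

Old toposort: [2, 1, 3, 4, 0]
Added edge: 3->4
Position of 3 (2) < position of 4 (3). Old order still valid.
Run Kahn's algorithm (break ties by smallest node id):
  initial in-degrees: [4, 1, 0, 2, 3]
  ready (indeg=0): [2]
  pop 2: indeg[0]->3; indeg[1]->0; indeg[3]->1; indeg[4]->2 | ready=[1] | order so far=[2]
  pop 1: indeg[0]->2; indeg[3]->0; indeg[4]->1 | ready=[3] | order so far=[2, 1]
  pop 3: indeg[0]->1; indeg[4]->0 | ready=[4] | order so far=[2, 1, 3]
  pop 4: indeg[0]->0 | ready=[0] | order so far=[2, 1, 3, 4]
  pop 0: no out-edges | ready=[] | order so far=[2, 1, 3, 4, 0]
  Result: [2, 1, 3, 4, 0]

Answer: [2, 1, 3, 4, 0]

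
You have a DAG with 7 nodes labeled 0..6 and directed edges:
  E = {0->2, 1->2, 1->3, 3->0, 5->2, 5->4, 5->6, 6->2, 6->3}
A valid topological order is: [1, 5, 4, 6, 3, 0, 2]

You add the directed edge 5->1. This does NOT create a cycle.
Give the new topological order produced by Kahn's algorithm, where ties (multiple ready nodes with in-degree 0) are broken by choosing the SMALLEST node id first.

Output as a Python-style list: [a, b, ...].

Old toposort: [1, 5, 4, 6, 3, 0, 2]
Added edge: 5->1
Position of 5 (1) > position of 1 (0). Must reorder: 5 must now come before 1.
Run Kahn's algorithm (break ties by smallest node id):
  initial in-degrees: [1, 1, 4, 2, 1, 0, 1]
  ready (indeg=0): [5]
  pop 5: indeg[1]->0; indeg[2]->3; indeg[4]->0; indeg[6]->0 | ready=[1, 4, 6] | order so far=[5]
  pop 1: indeg[2]->2; indeg[3]->1 | ready=[4, 6] | order so far=[5, 1]
  pop 4: no out-edges | ready=[6] | order so far=[5, 1, 4]
  pop 6: indeg[2]->1; indeg[3]->0 | ready=[3] | order so far=[5, 1, 4, 6]
  pop 3: indeg[0]->0 | ready=[0] | order so far=[5, 1, 4, 6, 3]
  pop 0: indeg[2]->0 | ready=[2] | order so far=[5, 1, 4, 6, 3, 0]
  pop 2: no out-edges | ready=[] | order so far=[5, 1, 4, 6, 3, 0, 2]
  Result: [5, 1, 4, 6, 3, 0, 2]

Answer: [5, 1, 4, 6, 3, 0, 2]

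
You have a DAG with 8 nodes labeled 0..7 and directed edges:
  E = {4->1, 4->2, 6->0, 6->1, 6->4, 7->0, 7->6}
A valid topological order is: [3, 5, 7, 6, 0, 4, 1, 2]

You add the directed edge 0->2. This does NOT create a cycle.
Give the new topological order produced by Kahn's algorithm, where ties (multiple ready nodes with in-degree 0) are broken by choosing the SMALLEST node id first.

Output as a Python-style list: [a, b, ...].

Old toposort: [3, 5, 7, 6, 0, 4, 1, 2]
Added edge: 0->2
Position of 0 (4) < position of 2 (7). Old order still valid.
Run Kahn's algorithm (break ties by smallest node id):
  initial in-degrees: [2, 2, 2, 0, 1, 0, 1, 0]
  ready (indeg=0): [3, 5, 7]
  pop 3: no out-edges | ready=[5, 7] | order so far=[3]
  pop 5: no out-edges | ready=[7] | order so far=[3, 5]
  pop 7: indeg[0]->1; indeg[6]->0 | ready=[6] | order so far=[3, 5, 7]
  pop 6: indeg[0]->0; indeg[1]->1; indeg[4]->0 | ready=[0, 4] | order so far=[3, 5, 7, 6]
  pop 0: indeg[2]->1 | ready=[4] | order so far=[3, 5, 7, 6, 0]
  pop 4: indeg[1]->0; indeg[2]->0 | ready=[1, 2] | order so far=[3, 5, 7, 6, 0, 4]
  pop 1: no out-edges | ready=[2] | order so far=[3, 5, 7, 6, 0, 4, 1]
  pop 2: no out-edges | ready=[] | order so far=[3, 5, 7, 6, 0, 4, 1, 2]
  Result: [3, 5, 7, 6, 0, 4, 1, 2]

Answer: [3, 5, 7, 6, 0, 4, 1, 2]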